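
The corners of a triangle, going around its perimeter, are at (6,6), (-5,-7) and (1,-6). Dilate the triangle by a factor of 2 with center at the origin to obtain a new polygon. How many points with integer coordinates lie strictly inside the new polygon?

The shoelace formula gives twice the area as |[6·(-7) − (-5)·6] + [(-5)·(-6) − 1·(-7)] + [1·6 − 6·(-6)]| = 67, so the area is 67/2.
Summing gcd(|Δx|,|Δy|) over the edges gives the boundary count: gcd(11,13) + gcd(6,1) + gcd(5,12) = 1+1+1 = 3.
Scaling by 2 multiplies the area by 2² = 4 (so the new area is 134) and multiplies the boundary lattice-point count by 2, giving 6.
By Pick's theorem, the interior count of the dilated polygon is 134 − 6/2 + 1 = 132.

132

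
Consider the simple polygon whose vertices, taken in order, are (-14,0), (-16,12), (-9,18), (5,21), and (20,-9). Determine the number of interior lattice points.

By the shoelace formula, twice the signed area is |((-14)·12 − (-16)·0) + ((-16)·18 − (-9)·12) + ((-9)·21 − 5·18) + (5·(-9) − 20·21) + (20·0 − (-14)·(-9))| = 1218, so the area is 609.
The number of boundary lattice points is Σ gcd(|Δx|,|Δy|) = gcd(2,12) + gcd(7,6) + gcd(14,3) + gcd(15,30) + gcd(34,9) = 2+1+1+15+1 = 20.
By Pick's theorem A = I + B/2 − 1, so I = 609 − 20/2 + 1 = 600.

600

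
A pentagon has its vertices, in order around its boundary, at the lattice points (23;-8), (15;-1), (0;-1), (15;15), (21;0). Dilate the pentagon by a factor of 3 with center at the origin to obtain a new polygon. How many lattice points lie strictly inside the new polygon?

1705

Using the shoelace formula, 2A = |(23·(-1) − 15·(-8)) + (15·(-1) − 0·(-1)) + (0·15 − 15·(-1)) + (15·0 − 21·15) + (21·(-8) − 23·0)| = 386, so the area is 193.
Summing gcd(|Δx|,|Δy|) over the edges gives the boundary count: gcd(8,7) + gcd(15,0) + gcd(15,16) + gcd(6,15) + gcd(2,8) = 1+15+1+3+2 = 22.
Scaling by 3 multiplies the area by 3² = 9 (so the new area is 1737) and multiplies the boundary lattice-point count by 3, giving 66.
By Pick's theorem, the interior count of the dilated polygon is 1737 − 66/2 + 1 = 1705.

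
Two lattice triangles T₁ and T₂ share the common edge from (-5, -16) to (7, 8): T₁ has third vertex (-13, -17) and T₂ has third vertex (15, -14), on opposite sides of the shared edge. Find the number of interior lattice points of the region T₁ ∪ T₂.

314

The union is the simple quadrilateral with vertices (-5, -16), (-13, -17), (7, 8), (15, -14) in order.
By the shoelace formula, twice the signed area is |[(-5)·(-17) − (-13)·(-16)] + [(-13)·8 − 7·(-17)] + [7·(-14) − 15·8] + [15·(-16) − (-5)·(-14)]| = 636, so the area is 318.
The number of boundary lattice points is Σ gcd(|Δx|,|Δy|) = gcd(8,1) + gcd(20,25) + gcd(8,22) + gcd(20,2) = 1+5+2+2 = 10.
By Pick's theorem I = A − B/2 + 1 = 318 − 10/2 + 1 = 314.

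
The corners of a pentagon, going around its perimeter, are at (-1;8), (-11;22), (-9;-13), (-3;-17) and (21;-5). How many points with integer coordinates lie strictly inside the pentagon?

By the shoelace formula, twice the signed area is |((-1)·22 − (-11)·8) + ((-11)·(-13) − (-9)·22) + ((-9)·(-17) − (-3)·(-13)) + ((-3)·(-5) − 21·(-17)) + (21·8 − (-1)·(-5))| = 1056, so the area is 528.
Summing gcd(|Δx|,|Δy|) over the edges gives the boundary count: gcd(10,14) + gcd(2,35) + gcd(6,4) + gcd(24,12) + gcd(22,13) = 2+1+2+12+1 = 18.
Pick's theorem gives I = A − B/2 + 1 = 528 − 18/2 + 1 = 520.

520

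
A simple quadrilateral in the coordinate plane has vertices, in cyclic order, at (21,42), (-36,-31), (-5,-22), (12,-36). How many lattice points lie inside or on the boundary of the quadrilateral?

1605

By the shoelace formula, twice the signed area is |(21·(-31) − (-36)·42) + ((-36)·(-22) − (-5)·(-31)) + ((-5)·(-36) − 12·(-22)) + (12·42 − 21·(-36))| = 3202, so the area is 1601.
The number of boundary lattice points is Σ gcd(|Δx|,|Δy|) = gcd(57,73) + gcd(31,9) + gcd(17,14) + gcd(9,78) = 1+1+1+3 = 6.
Pick's theorem gives I = A − B/2 + 1 = 1601 − 6/2 + 1 = 1599, so the closed region contains I + B = 1599 + 6 = 1605 lattice points.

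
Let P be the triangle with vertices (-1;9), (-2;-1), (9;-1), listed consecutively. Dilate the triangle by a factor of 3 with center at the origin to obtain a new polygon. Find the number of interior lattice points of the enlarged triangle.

463

By the shoelace formula, twice the signed area is |((-1)·(-1) − (-2)·9) + ((-2)·(-1) − 9·(-1)) + (9·9 − (-1)·(-1))| = 110, so the area is 55.
Summing gcd(|Δx|,|Δy|) over the edges gives the boundary count: gcd(1,10) + gcd(11,0) + gcd(10,10) = 1+11+10 = 22.
Scaling by 3 multiplies the area by 3² = 9 (so the new area is 495) and multiplies the boundary lattice-point count by 3, giving 66.
By Pick's theorem, the interior count of the dilated polygon is 495 − 66/2 + 1 = 463.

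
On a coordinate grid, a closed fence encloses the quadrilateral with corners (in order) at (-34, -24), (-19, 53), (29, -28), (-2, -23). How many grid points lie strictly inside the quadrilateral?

By the shoelace formula, twice the signed area is |[(-34)·53 − (-19)·(-24)] + [(-19)·(-28) − 29·53] + [29·(-23) − (-2)·(-28)] + [(-2)·(-24) − (-34)·(-23)]| = 4720, so the area is 2360.
Summing gcd(|Δx|,|Δy|) over the edges gives the boundary count: gcd(15,77) + gcd(48,81) + gcd(31,5) + gcd(32,1) = 1+3+1+1 = 6.
Pick's theorem gives I = A − B/2 + 1 = 2360 − 6/2 + 1 = 2358.

2358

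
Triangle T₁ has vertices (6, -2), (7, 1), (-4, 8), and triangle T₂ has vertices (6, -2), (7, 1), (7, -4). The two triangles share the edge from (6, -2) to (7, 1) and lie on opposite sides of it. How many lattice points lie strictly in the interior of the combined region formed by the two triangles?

15

The union is the simple quadrilateral with vertices (6, -2), (-4, 8), (7, 1), (7, -4) in order.
Using the shoelace formula, 2A = |[6·8 − (-4)·(-2)] + [(-4)·1 − 7·8] + [7·(-4) − 7·1] + [7·(-2) − 6·(-4)]| = 45, so the area is 22.5.
Along each edge there are gcd(|Δx|,|Δy|)+1 lattice points, so counting each shared vertex once the boundary has gcd(10,10) + gcd(11,7) + gcd(0,5) + gcd(1,2) = 10+1+5+1 = 17.
By Pick's theorem I = A − B/2 + 1 = 22.5 − 17/2 + 1 = 15.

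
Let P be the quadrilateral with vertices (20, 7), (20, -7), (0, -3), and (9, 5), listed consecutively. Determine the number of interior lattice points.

166

The shoelace formula gives twice the area as |(20·(-7) − 20·7) + (20·(-3) − 0·(-7)) + (0·5 − 9·(-3)) + (9·7 − 20·5)| = 350, so the area is 175.
Along each edge there are gcd(|Δx|,|Δy|)+1 lattice points, so counting each shared vertex once the boundary has gcd(0,14) + gcd(20,4) + gcd(9,8) + gcd(11,2) = 14+4+1+1 = 20.
By Pick's theorem A = I + B/2 − 1, so I = 175 − 20/2 + 1 = 166.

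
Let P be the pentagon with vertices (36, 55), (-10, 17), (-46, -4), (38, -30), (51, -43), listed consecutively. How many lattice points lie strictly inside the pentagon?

3873

By the shoelace formula, twice the signed area is |(36·17 − (-10)·55) + ((-10)·(-4) − (-46)·17) + ((-46)·(-30) − 38·(-4)) + (38·(-43) − 51·(-30)) + (51·55 − 36·(-43))| = 7765, so the area is 7765/2.
Along each edge there are gcd(|Δx|,|Δy|)+1 lattice points, so counting each shared vertex once the boundary has gcd(46,38) + gcd(36,21) + gcd(84,26) + gcd(13,13) + gcd(15,98) = 2+3+2+13+1 = 21.
Pick's theorem gives I = A − B/2 + 1 = 7765/2 − 21/2 + 1 = 3873.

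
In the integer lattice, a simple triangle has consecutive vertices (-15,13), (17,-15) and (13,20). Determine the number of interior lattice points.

499

By the shoelace formula, twice the signed area is |((-15)·(-15) − 17·13) + (17·20 − 13·(-15)) + (13·13 − (-15)·20)| = 1008, so the area is 504.
Along each edge there are gcd(|Δx|,|Δy|)+1 lattice points, so counting each shared vertex once the boundary has gcd(32,28) + gcd(4,35) + gcd(28,7) = 4+1+7 = 12.
By Pick's theorem A = I + B/2 − 1, so I = 504 − 12/2 + 1 = 499.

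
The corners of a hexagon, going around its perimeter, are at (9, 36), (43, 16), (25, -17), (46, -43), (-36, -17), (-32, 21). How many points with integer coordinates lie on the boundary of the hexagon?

Summing gcd(|Δx|,|Δy|) over the edges gives the boundary count: gcd(34,20) + gcd(18,33) + gcd(21,26) + gcd(82,26) + gcd(4,38) + gcd(41,15) = 2+3+1+2+2+1 = 11.

11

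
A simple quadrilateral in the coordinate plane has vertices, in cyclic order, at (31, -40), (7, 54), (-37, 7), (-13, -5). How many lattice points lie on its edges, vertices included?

The number of boundary lattice points is Σ gcd(|Δx|,|Δy|) = gcd(24,94) + gcd(44,47) + gcd(24,12) + gcd(44,35) = 2+1+12+1 = 16.

16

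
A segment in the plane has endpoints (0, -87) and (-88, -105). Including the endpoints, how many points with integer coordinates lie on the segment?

The number of lattice points on a segment between lattice points is gcd(|Δx|,|Δy|) + 1 = gcd(88,18) + 1 = 2 + 1 = 3.

3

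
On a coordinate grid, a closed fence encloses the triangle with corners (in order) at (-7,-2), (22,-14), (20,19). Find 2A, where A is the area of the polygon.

By the shoelace formula, twice the signed area is |((-7)·(-14) − 22·(-2)) + (22·19 − 20·(-14)) + (20·(-2) − (-7)·19)| = 933, so the area is 933/2.

933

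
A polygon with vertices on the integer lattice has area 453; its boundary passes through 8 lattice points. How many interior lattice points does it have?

Pick's theorem A = I + B/2 − 1 rearranges to I = A − B/2 + 1 = 453 − 8/2 + 1 = 450.

450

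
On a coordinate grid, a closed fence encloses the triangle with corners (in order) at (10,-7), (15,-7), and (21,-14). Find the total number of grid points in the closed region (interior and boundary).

The shoelace formula gives twice the area as |[10·(-7) − 15·(-7)] + [15·(-14) − 21·(-7)] + [21·(-7) − 10·(-14)]| = 35, so the area is 17.5.
The number of boundary lattice points is Σ gcd(|Δx|,|Δy|) = gcd(5,0) + gcd(6,7) + gcd(11,7) = 5+1+1 = 7.
Pick's theorem gives I = A − B/2 + 1 = 17.5 − 7/2 + 1 = 15, so the closed region contains I + B = 15 + 7 = 22 lattice points.

22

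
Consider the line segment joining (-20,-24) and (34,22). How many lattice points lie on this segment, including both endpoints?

3

The number of lattice points on a segment between lattice points is gcd(|Δx|,|Δy|) + 1 = gcd(54,46) + 1 = 2 + 1 = 3.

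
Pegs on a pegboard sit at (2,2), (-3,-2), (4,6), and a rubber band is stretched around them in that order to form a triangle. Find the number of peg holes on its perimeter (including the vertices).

Along each edge there are gcd(|Δx|,|Δy|)+1 lattice points, so counting each shared vertex once the boundary has gcd(5,4) + gcd(7,8) + gcd(2,4) = 1+1+2 = 4.

4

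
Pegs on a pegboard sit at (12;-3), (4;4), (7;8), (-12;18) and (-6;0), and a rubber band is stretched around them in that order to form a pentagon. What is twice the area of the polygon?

Using the shoelace formula, 2A = |[12·4 − 4·(-3)] + [4·8 − 7·4] + [7·18 − (-12)·8] + [(-12)·0 − (-6)·18] + [(-6)·(-3) − 12·0]| = 412, so the area is 206.

412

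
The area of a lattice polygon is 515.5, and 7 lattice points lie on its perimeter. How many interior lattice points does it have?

From Pick's theorem, I = A − B/2 + 1 = 515.5 − 7/2 + 1 = 513.

513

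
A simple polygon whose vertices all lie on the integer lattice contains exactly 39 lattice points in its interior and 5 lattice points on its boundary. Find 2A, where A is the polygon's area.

81

Pick's theorem states A = I + B/2 − 1, so A = 39 + 5/2 − 1 = 81/2.
Hence 2A = 81.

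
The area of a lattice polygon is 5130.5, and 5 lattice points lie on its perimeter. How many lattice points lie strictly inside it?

Pick's theorem A = I + B/2 − 1 rearranges to I = A − B/2 + 1 = 5130.5 − 5/2 + 1 = 5129.

5129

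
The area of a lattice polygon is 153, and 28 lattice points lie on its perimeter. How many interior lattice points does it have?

140

From Pick's theorem, I = A − B/2 + 1 = 153 − 28/2 + 1 = 140.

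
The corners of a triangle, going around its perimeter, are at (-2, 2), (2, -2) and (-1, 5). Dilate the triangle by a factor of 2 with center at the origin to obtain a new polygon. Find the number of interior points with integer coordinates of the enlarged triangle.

27

The shoelace formula gives twice the area as |[(-2)·(-2) − 2·2] + [2·5 − (-1)·(-2)] + [(-1)·2 − (-2)·5]| = 16, so the area is 8.
The number of boundary lattice points is Σ gcd(|Δx|,|Δy|) = gcd(4,4) + gcd(3,7) + gcd(1,3) = 4+1+1 = 6.
Scaling by 2 multiplies the area by 2² = 4 (so the new area is 32) and multiplies the boundary lattice-point count by 2, giving 12.
By Pick's theorem, the interior count of the dilated polygon is 32 − 12/2 + 1 = 27.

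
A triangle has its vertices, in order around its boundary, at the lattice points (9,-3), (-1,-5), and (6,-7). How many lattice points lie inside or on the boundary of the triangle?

20

By the shoelace formula, twice the signed area is |[9·(-5) − (-1)·(-3)] + [(-1)·(-7) − 6·(-5)] + [6·(-3) − 9·(-7)]| = 34, so the area is 17.
Along each edge there are gcd(|Δx|,|Δy|)+1 lattice points, so counting each shared vertex once the boundary has gcd(10,2) + gcd(7,2) + gcd(3,4) = 2+1+1 = 4.
Pick's theorem gives I = A − B/2 + 1 = 17 − 4/2 + 1 = 16, so the closed region contains I + B = 16 + 4 = 20 lattice points.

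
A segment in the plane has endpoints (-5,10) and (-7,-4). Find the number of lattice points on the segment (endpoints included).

3

The number of lattice points on a segment between lattice points is gcd(|Δx|,|Δy|) + 1 = gcd(2,14) + 1 = 2 + 1 = 3.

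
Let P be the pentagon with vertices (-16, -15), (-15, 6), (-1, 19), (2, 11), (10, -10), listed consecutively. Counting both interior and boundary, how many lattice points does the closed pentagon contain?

The shoelace formula gives twice the area as |[(-16)·6 − (-15)·(-15)] + [(-15)·19 − (-1)·6] + [(-1)·11 − 2·19] + [2·(-10) − 10·11] + [10·(-15) − (-16)·(-10)]| = 1089, so the area is 1089/2.
Along each edge there are gcd(|Δx|,|Δy|)+1 lattice points, so counting each shared vertex once the boundary has gcd(1,21) + gcd(14,13) + gcd(3,8) + gcd(8,21) + gcd(26,5) = 1+1+1+1+1 = 5.
Pick's theorem gives I = A − B/2 + 1 = 1089/2 − 5/2 + 1 = 543, so the closed region contains I + B = 543 + 5 = 548 lattice points.

548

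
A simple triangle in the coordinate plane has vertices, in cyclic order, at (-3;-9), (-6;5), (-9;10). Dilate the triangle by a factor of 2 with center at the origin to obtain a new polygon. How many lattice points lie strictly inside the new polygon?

52

Using the shoelace formula, 2A = |((-3)·5 − (-6)·(-9)) + ((-6)·10 − (-9)·5) + ((-9)·(-9) − (-3)·10)| = 27, so the area is 13.5.
Summing gcd(|Δx|,|Δy|) over the edges gives the boundary count: gcd(3,14) + gcd(3,5) + gcd(6,19) = 1+1+1 = 3.
Scaling by 2 multiplies the area by 2² = 4 (so the new area is 54) and multiplies the boundary lattice-point count by 2, giving 6.
By Pick's theorem, the interior count of the dilated polygon is 54 − 6/2 + 1 = 52.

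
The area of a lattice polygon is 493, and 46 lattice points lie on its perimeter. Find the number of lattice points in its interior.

Pick's theorem A = I + B/2 − 1 rearranges to I = A − B/2 + 1 = 493 − 46/2 + 1 = 471.

471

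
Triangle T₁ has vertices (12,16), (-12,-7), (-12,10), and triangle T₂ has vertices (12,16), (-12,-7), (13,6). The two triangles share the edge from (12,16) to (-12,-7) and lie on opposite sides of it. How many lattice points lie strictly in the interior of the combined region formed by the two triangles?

The union is the simple quadrilateral with vertices (12,16), (-12,10), (-12,-7), (13,6) in order.
By the shoelace formula, twice the signed area is |[12·10 − (-12)·16] + [(-12)·(-7) − (-12)·10] + [(-12)·6 − 13·(-7)] + [13·16 − 12·6]| = 671, so the area is 335.5.
The number of boundary lattice points is Σ gcd(|Δx|,|Δy|) = gcd(24,6) + gcd(0,17) + gcd(25,13) + gcd(1,10) = 6+17+1+1 = 25.
By Pick's theorem I = A − B/2 + 1 = 335.5 − 25/2 + 1 = 324.

324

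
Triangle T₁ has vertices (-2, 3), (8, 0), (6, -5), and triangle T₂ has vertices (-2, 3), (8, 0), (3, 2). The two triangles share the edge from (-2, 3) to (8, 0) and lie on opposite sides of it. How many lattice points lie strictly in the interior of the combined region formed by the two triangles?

26

The union is the simple quadrilateral with vertices (-2, 3), (6, -5), (8, 0), (3, 2) in order.
By the shoelace formula, twice the signed area is |((-2)·(-5) − 6·3) + (6·0 − 8·(-5)) + (8·2 − 3·0) + (3·3 − (-2)·2)| = 61, so the area is 61/2.
Summing gcd(|Δx|,|Δy|) over the edges gives the boundary count: gcd(8,8) + gcd(2,5) + gcd(5,2) + gcd(5,1) = 8+1+1+1 = 11.
By Pick's theorem I = A − B/2 + 1 = 61/2 − 11/2 + 1 = 26.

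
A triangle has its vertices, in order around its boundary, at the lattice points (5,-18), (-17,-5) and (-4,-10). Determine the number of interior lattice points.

The shoelace formula gives twice the area as |(5·(-5) − (-17)·(-18)) + ((-17)·(-10) − (-4)·(-5)) + ((-4)·(-18) − 5·(-10))| = 59, so the area is 29.5.
Along each edge there are gcd(|Δx|,|Δy|)+1 lattice points, so counting each shared vertex once the boundary has gcd(22,13) + gcd(13,5) + gcd(9,8) = 1+1+1 = 3.
Pick's theorem gives I = A − B/2 + 1 = 29.5 − 3/2 + 1 = 29.

29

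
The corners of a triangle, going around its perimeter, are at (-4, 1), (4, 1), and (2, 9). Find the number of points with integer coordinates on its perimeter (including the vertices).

Along each edge there are gcd(|Δx|,|Δy|)+1 lattice points, so counting each shared vertex once the boundary has gcd(8,0) + gcd(2,8) + gcd(6,8) = 8+2+2 = 12.

12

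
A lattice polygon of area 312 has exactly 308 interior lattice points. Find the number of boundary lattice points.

Pick's theorem gives A = I + B/2 − 1, so B = 2(A − I + 1) = 2(312 − 308 + 1) = 10.

10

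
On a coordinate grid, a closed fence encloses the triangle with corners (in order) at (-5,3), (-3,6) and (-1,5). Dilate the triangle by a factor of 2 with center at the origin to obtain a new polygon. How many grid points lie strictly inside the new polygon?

13

Using the shoelace formula, 2A = |((-5)·6 − (-3)·3) + ((-3)·5 − (-1)·6) + ((-1)·3 − (-5)·5)| = 8, so the area is 4.
The number of boundary lattice points is Σ gcd(|Δx|,|Δy|) = gcd(2,3) + gcd(2,1) + gcd(4,2) = 1+1+2 = 4.
Scaling by 2 multiplies the area by 2² = 4 (so the new area is 16) and multiplies the boundary lattice-point count by 2, giving 8.
By Pick's theorem, the interior count of the dilated polygon is 16 − 8/2 + 1 = 13.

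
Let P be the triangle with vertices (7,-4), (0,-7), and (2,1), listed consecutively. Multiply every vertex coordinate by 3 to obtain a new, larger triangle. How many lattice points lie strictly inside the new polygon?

214

The shoelace formula gives twice the area as |(7·(-7) − 0·(-4)) + (0·1 − 2·(-7)) + (2·(-4) − 7·1)| = 50, so the area is 25.
Summing gcd(|Δx|,|Δy|) over the edges gives the boundary count: gcd(7,3) + gcd(2,8) + gcd(5,5) = 1+2+5 = 8.
Scaling by 3 multiplies the area by 3² = 9 (so the new area is 225) and multiplies the boundary lattice-point count by 3, giving 24.
By Pick's theorem, the interior count of the dilated polygon is 225 − 24/2 + 1 = 214.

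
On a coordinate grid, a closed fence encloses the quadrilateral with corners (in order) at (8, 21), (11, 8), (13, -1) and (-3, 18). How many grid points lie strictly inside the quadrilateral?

The shoelace formula gives twice the area as |[8·8 − 11·21] + [11·(-1) − 13·8] + [13·18 − (-3)·(-1)] + [(-3)·21 − 8·18]| = 258, so the area is 129.
Along each edge there are gcd(|Δx|,|Δy|)+1 lattice points, so counting each shared vertex once the boundary has gcd(3,13) + gcd(2,9) + gcd(16,19) + gcd(11,3) = 1+1+1+1 = 4.
By Pick's theorem A = I + B/2 − 1, so I = 129 − 4/2 + 1 = 128.

128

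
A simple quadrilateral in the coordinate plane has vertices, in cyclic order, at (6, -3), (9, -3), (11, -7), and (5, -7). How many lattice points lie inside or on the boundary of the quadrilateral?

25

The shoelace formula gives twice the area as |(6·(-3) − 9·(-3)) + (9·(-7) − 11·(-3)) + (11·(-7) − 5·(-7)) + (5·(-3) − 6·(-7))| = 36, so the area is 18.
The number of boundary lattice points is Σ gcd(|Δx|,|Δy|) = gcd(3,0) + gcd(2,4) + gcd(6,0) + gcd(1,4) = 3+2+6+1 = 12.
Pick's theorem gives I = A − B/2 + 1 = 18 − 12/2 + 1 = 13, so the closed region contains I + B = 13 + 12 = 25 lattice points.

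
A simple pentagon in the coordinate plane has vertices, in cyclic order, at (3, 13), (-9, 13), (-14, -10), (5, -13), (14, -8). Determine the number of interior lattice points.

497

By the shoelace formula, twice the signed area is |(3·13 − (-9)·13) + ((-9)·(-10) − (-14)·13) + ((-14)·(-13) − 5·(-10)) + (5·(-8) − 14·(-13)) + (14·13 − 3·(-8))| = 1008, so the area is 504.
The number of boundary lattice points is Σ gcd(|Δx|,|Δy|) = gcd(12,0) + gcd(5,23) + gcd(19,3) + gcd(9,5) + gcd(11,21) = 12+1+1+1+1 = 16.
By Pick's theorem A = I + B/2 − 1, so I = 504 − 16/2 + 1 = 497.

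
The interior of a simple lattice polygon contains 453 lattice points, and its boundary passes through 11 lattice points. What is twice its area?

915

Pick's theorem states A = I + B/2 − 1, so A = 453 + 11/2 − 1 = 915/2.
Hence 2A = 915.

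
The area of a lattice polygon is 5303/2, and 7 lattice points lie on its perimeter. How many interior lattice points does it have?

Pick's theorem A = I + B/2 − 1 rearranges to I = A − B/2 + 1 = 5303/2 − 7/2 + 1 = 2649.

2649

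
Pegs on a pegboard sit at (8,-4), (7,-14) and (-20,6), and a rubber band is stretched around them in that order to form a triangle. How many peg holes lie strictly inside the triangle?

By the shoelace formula, twice the signed area is |(8·(-14) − 7·(-4)) + (7·6 − (-20)·(-14)) + ((-20)·(-4) − 8·6)| = 290, so the area is 145.
Summing gcd(|Δx|,|Δy|) over the edges gives the boundary count: gcd(1,10) + gcd(27,20) + gcd(28,10) = 1+1+2 = 4.
Pick's theorem gives I = A − B/2 + 1 = 145 − 4/2 + 1 = 144.

144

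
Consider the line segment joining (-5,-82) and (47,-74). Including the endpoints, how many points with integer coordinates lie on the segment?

The number of lattice points on a segment between lattice points is gcd(|Δx|,|Δy|) + 1 = gcd(52,8) + 1 = 4 + 1 = 5.

5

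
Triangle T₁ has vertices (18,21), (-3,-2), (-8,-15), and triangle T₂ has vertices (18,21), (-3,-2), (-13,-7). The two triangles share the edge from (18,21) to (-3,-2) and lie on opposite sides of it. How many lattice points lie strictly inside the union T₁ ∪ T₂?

138

The union is the simple quadrilateral with vertices (18,21), (-8,-15), (-3,-2), (-13,-7) in order.
Using the shoelace formula, 2A = |(18·(-15) − (-8)·21) + ((-8)·(-2) − (-3)·(-15)) + ((-3)·(-7) − (-13)·(-2)) + ((-13)·21 − 18·(-7))| = 283, so the area is 283/2.
Along each edge there are gcd(|Δx|,|Δy|)+1 lattice points, so counting each shared vertex once the boundary has gcd(26,36) + gcd(5,13) + gcd(10,5) + gcd(31,28) = 2+1+5+1 = 9.
By Pick's theorem I = A − B/2 + 1 = 283/2 − 9/2 + 1 = 138.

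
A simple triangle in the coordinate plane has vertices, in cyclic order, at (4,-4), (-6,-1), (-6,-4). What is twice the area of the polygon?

By the shoelace formula, twice the signed area is |[4·(-1) − (-6)·(-4)] + [(-6)·(-4) − (-6)·(-1)] + [(-6)·(-4) − 4·(-4)]| = 30, so the area is 15.

30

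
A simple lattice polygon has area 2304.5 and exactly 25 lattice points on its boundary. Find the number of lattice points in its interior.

Pick's theorem A = I + B/2 − 1 rearranges to I = A − B/2 + 1 = 2304.5 − 25/2 + 1 = 2293.

2293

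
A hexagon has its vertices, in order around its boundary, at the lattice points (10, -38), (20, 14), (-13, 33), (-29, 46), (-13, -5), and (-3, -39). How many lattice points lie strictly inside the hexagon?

1917

Using the shoelace formula, 2A = |(10·14 − 20·(-38)) + (20·33 − (-13)·14) + ((-13)·46 − (-29)·33) + ((-29)·(-5) − (-13)·46) + ((-13)·(-39) − (-3)·(-5)) + ((-3)·(-38) − 10·(-39))| = 3840, so the area is 1920.
Summing gcd(|Δx|,|Δy|) over the edges gives the boundary count: gcd(10,52) + gcd(33,19) + gcd(16,13) + gcd(16,51) + gcd(10,34) + gcd(13,1) = 2+1+1+1+2+1 = 8.
By Pick's theorem A = I + B/2 − 1, so I = 1920 − 8/2 + 1 = 1917.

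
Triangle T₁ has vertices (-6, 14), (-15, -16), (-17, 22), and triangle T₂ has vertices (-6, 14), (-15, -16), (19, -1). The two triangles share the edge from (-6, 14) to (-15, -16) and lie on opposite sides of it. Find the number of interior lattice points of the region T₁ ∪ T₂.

640

The union is the simple quadrilateral with vertices (-6, 14), (-17, 22), (-15, -16), (19, -1) in order.
Using the shoelace formula, 2A = |((-6)·22 − (-17)·14) + ((-17)·(-16) − (-15)·22) + ((-15)·(-1) − 19·(-16)) + (19·14 − (-6)·(-1))| = 1287, so the area is 643.5.
The number of boundary lattice points is Σ gcd(|Δx|,|Δy|) = gcd(11,8) + gcd(2,38) + gcd(34,15) + gcd(25,15) = 1+2+1+5 = 9.
By Pick's theorem I = A − B/2 + 1 = 643.5 − 9/2 + 1 = 640.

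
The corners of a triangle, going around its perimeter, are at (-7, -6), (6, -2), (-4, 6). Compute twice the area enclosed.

144

The shoelace formula gives twice the area as |[(-7)·(-2) − 6·(-6)] + [6·6 − (-4)·(-2)] + [(-4)·(-6) − (-7)·6]| = 144, so the area is 72.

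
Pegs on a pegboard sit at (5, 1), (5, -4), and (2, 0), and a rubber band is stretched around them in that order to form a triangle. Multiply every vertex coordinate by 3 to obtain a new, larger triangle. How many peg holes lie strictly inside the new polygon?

The shoelace formula gives twice the area as |[5·(-4) − 5·1] + [5·0 − 2·(-4)] + [2·1 − 5·0]| = 15, so the area is 15/2.
Summing gcd(|Δx|,|Δy|) over the edges gives the boundary count: gcd(0,5) + gcd(3,4) + gcd(3,1) = 5+1+1 = 7.
Scaling by 3 multiplies the area by 3² = 9 (so the new area is 135/2) and multiplies the boundary lattice-point count by 3, giving 21.
By Pick's theorem, the interior count of the dilated polygon is 135/2 − 21/2 + 1 = 58.

58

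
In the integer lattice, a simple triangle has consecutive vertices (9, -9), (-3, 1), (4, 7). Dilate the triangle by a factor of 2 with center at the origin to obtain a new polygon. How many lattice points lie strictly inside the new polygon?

281

The shoelace formula gives twice the area as |[9·1 − (-3)·(-9)] + [(-3)·7 − 4·1] + [4·(-9) − 9·7]| = 142, so the area is 71.
The number of boundary lattice points is Σ gcd(|Δx|,|Δy|) = gcd(12,10) + gcd(7,6) + gcd(5,16) = 2+1+1 = 4.
Scaling by 2 multiplies the area by 2² = 4 (so the new area is 284) and multiplies the boundary lattice-point count by 2, giving 8.
By Pick's theorem, the interior count of the dilated polygon is 284 − 8/2 + 1 = 281.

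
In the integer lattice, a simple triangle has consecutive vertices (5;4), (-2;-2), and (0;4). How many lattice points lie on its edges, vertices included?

Summing gcd(|Δx|,|Δy|) over the edges gives the boundary count: gcd(7,6) + gcd(2,6) + gcd(5,0) = 1+2+5 = 8.

8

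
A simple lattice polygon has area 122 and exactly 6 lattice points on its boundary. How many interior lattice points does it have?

120

From Pick's theorem, I = A − B/2 + 1 = 122 − 6/2 + 1 = 120.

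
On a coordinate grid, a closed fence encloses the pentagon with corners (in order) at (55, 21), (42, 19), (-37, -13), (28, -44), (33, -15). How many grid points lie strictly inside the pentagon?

2429

The shoelace formula gives twice the area as |(55·19 − 42·21) + (42·(-13) − (-37)·19) + ((-37)·(-44) − 28·(-13)) + (28·(-15) − 33·(-44)) + (33·21 − 55·(-15))| = 4862, so the area is 2431.
Along each edge there are gcd(|Δx|,|Δy|)+1 lattice points, so counting each shared vertex once the boundary has gcd(13,2) + gcd(79,32) + gcd(65,31) + gcd(5,29) + gcd(22,36) = 1+1+1+1+2 = 6.
Pick's theorem gives I = A − B/2 + 1 = 2431 − 6/2 + 1 = 2429.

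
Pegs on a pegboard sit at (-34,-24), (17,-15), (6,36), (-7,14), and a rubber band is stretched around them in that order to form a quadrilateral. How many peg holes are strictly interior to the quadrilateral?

1298

By the shoelace formula, twice the signed area is |((-34)·(-15) − 17·(-24)) + (17·36 − 6·(-15)) + (6·14 − (-7)·36) + ((-7)·(-24) − (-34)·14)| = 2600, so the area is 1300.
The number of boundary lattice points is Σ gcd(|Δx|,|Δy|) = gcd(51,9) + gcd(11,51) + gcd(13,22) + gcd(27,38) = 3+1+1+1 = 6.
By Pick's theorem A = I + B/2 − 1, so I = 1300 − 6/2 + 1 = 1298.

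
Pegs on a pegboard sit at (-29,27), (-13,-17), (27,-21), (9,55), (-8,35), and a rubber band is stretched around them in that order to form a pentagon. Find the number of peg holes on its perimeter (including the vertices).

Summing gcd(|Δx|,|Δy|) over the edges gives the boundary count: gcd(16,44) + gcd(40,4) + gcd(18,76) + gcd(17,20) + gcd(21,8) = 4+4+2+1+1 = 12.

12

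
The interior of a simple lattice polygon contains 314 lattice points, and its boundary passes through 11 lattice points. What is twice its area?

637

By Pick's theorem, A = I + B/2 − 1 = 314 + 11/2 − 1 = 637/2.
Hence 2A = 637.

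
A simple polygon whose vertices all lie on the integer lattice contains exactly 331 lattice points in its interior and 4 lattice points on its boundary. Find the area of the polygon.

332

By Pick's theorem, A = I + B/2 − 1 = 331 + 4/2 − 1 = 332.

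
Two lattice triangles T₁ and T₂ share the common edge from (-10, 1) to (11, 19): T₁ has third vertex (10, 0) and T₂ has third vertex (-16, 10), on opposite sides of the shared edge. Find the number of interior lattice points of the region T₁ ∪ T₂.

The union is the simple quadrilateral with vertices (-10, 1), (10, 0), (11, 19), (-16, 10) in order.
By the shoelace formula, twice the signed area is |[(-10)·0 − 10·1] + [10·19 − 11·0] + [11·10 − (-16)·19] + [(-16)·1 − (-10)·10]| = 678, so the area is 339.
Summing gcd(|Δx|,|Δy|) over the edges gives the boundary count: gcd(20,1) + gcd(1,19) + gcd(27,9) + gcd(6,9) = 1+1+9+3 = 14.
By Pick's theorem I = A − B/2 + 1 = 339 − 14/2 + 1 = 333.

333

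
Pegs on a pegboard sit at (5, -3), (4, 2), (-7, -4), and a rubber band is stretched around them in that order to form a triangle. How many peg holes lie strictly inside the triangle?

30

By the shoelace formula, twice the signed area is |(5·2 − 4·(-3)) + (4·(-4) − (-7)·2) + ((-7)·(-3) − 5·(-4))| = 61, so the area is 30.5.
Along each edge there are gcd(|Δx|,|Δy|)+1 lattice points, so counting each shared vertex once the boundary has gcd(1,5) + gcd(11,6) + gcd(12,1) = 1+1+1 = 3.
By Pick's theorem A = I + B/2 − 1, so I = 30.5 − 3/2 + 1 = 30.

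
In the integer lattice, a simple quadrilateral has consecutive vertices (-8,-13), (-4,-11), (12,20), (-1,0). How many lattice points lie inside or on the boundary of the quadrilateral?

Using the shoelace formula, 2A = |[(-8)·(-11) − (-4)·(-13)] + [(-4)·20 − 12·(-11)] + [12·0 − (-1)·20] + [(-1)·(-13) − (-8)·0]| = 121, so the area is 60.5.
The number of boundary lattice points is Σ gcd(|Δx|,|Δy|) = gcd(4,2) + gcd(16,31) + gcd(13,20) + gcd(7,13) = 2+1+1+1 = 5.
Pick's theorem gives I = A − B/2 + 1 = 60.5 − 5/2 + 1 = 59, so the closed region contains I + B = 59 + 5 = 64 lattice points.

64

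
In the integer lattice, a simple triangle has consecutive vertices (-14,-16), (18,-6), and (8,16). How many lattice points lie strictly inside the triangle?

400

The shoelace formula gives twice the area as |[(-14)·(-6) − 18·(-16)] + [18·16 − 8·(-6)] + [8·(-16) − (-14)·16]| = 804, so the area is 402.
The number of boundary lattice points is Σ gcd(|Δx|,|Δy|) = gcd(32,10) + gcd(10,22) + gcd(22,32) = 2+2+2 = 6.
Pick's theorem gives I = A − B/2 + 1 = 402 − 6/2 + 1 = 400.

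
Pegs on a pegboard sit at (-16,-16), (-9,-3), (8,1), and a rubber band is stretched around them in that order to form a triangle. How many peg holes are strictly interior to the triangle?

Using the shoelace formula, 2A = |[(-16)·(-3) − (-9)·(-16)] + [(-9)·1 − 8·(-3)] + [8·(-16) − (-16)·1]| = 193, so the area is 193/2.
The number of boundary lattice points is Σ gcd(|Δx|,|Δy|) = gcd(7,13) + gcd(17,4) + gcd(24,17) = 1+1+1 = 3.
By Pick's theorem A = I + B/2 − 1, so I = 193/2 − 3/2 + 1 = 96.

96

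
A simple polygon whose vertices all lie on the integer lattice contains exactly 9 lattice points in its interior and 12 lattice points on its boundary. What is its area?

Pick's theorem states A = I + B/2 − 1, so A = 9 + 12/2 − 1 = 14.

14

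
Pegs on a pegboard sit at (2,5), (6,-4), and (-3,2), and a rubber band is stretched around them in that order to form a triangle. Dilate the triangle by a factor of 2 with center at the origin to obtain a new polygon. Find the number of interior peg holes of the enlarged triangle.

Using the shoelace formula, 2A = |[2·(-4) − 6·5] + [6·2 − (-3)·(-4)] + [(-3)·5 − 2·2]| = 57, so the area is 57/2.
Summing gcd(|Δx|,|Δy|) over the edges gives the boundary count: gcd(4,9) + gcd(9,6) + gcd(5,3) = 1+3+1 = 5.
Scaling by 2 multiplies the area by 2² = 4 (so the new area is 114) and multiplies the boundary lattice-point count by 2, giving 10.
By Pick's theorem, the interior count of the dilated polygon is 114 − 10/2 + 1 = 110.

110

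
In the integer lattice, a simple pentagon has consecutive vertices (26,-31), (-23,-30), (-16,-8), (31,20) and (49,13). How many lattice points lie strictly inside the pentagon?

Using the shoelace formula, 2A = |(26·(-30) − (-23)·(-31)) + ((-23)·(-8) − (-16)·(-30)) + ((-16)·20 − 31·(-8)) + (31·13 − 49·20) + (49·(-31) − 26·13)| = 4295, so the area is 4295/2.
Summing gcd(|Δx|,|Δy|) over the edges gives the boundary count: gcd(49,1) + gcd(7,22) + gcd(47,28) + gcd(18,7) + gcd(23,44) = 1+1+1+1+1 = 5.
Pick's theorem gives I = A − B/2 + 1 = 4295/2 − 5/2 + 1 = 2146.

2146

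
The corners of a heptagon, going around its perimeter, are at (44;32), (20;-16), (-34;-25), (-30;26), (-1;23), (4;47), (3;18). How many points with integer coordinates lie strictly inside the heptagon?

By the shoelace formula, twice the signed area is |[44·(-16) − 20·32] + [20·(-25) − (-34)·(-16)] + [(-34)·26 − (-30)·(-25)] + [(-30)·23 − (-1)·26] + [(-1)·47 − 4·23] + [4·18 − 3·47] + [3·32 − 44·18]| = 5590, so the area is 2795.
Along each edge there are gcd(|Δx|,|Δy|)+1 lattice points, so counting each shared vertex once the boundary has gcd(24,48) + gcd(54,9) + gcd(4,51) + gcd(29,3) + gcd(5,24) + gcd(1,29) + gcd(41,14) = 24+9+1+1+1+1+1 = 38.
By Pick's theorem A = I + B/2 − 1, so I = 2795 − 38/2 + 1 = 2777.

2777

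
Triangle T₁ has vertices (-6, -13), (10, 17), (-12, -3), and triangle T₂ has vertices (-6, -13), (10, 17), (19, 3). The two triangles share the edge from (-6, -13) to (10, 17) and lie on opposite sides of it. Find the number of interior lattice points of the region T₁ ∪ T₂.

The union is the simple quadrilateral with vertices (-6, -13), (-12, -3), (10, 17), (19, 3) in order.
Using the shoelace formula, 2A = |[(-6)·(-3) − (-12)·(-13)] + [(-12)·17 − 10·(-3)] + [10·3 − 19·17] + [19·(-13) − (-6)·3]| = 834, so the area is 417.
The number of boundary lattice points is Σ gcd(|Δx|,|Δy|) = gcd(6,10) + gcd(22,20) + gcd(9,14) + gcd(25,16) = 2+2+1+1 = 6.
By Pick's theorem I = A − B/2 + 1 = 417 − 6/2 + 1 = 415.

415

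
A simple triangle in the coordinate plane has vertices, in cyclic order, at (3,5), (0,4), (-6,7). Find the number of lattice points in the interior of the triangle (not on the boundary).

By the shoelace formula, twice the signed area is |(3·4 − 0·5) + (0·7 − (-6)·4) + ((-6)·5 − 3·7)| = 15, so the area is 15/2.
Along each edge there are gcd(|Δx|,|Δy|)+1 lattice points, so counting each shared vertex once the boundary has gcd(3,1) + gcd(6,3) + gcd(9,2) = 1+3+1 = 5.
By Pick's theorem A = I + B/2 − 1, so I = 15/2 − 5/2 + 1 = 6.

6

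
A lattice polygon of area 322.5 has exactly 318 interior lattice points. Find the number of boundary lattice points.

Pick's theorem gives A = I + B/2 − 1, so B = 2(A − I + 1) = 2(322.5 − 318 + 1) = 11.

11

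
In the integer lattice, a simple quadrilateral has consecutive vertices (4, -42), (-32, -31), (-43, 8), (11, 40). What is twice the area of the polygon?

5487

Using the shoelace formula, 2A = |[4·(-31) − (-32)·(-42)] + [(-32)·8 − (-43)·(-31)] + [(-43)·40 − 11·8] + [11·(-42) − 4·40]| = 5487, so the area is 2743.5.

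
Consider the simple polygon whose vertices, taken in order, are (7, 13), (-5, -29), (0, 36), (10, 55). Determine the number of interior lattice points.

460

By the shoelace formula, twice the signed area is |[7·(-29) − (-5)·13] + [(-5)·36 − 0·(-29)] + [0·55 − 10·36] + [10·13 − 7·55]| = 933, so the area is 466.5.
Summing gcd(|Δx|,|Δy|) over the edges gives the boundary count: gcd(12,42) + gcd(5,65) + gcd(10,19) + gcd(3,42) = 6+5+1+3 = 15.
By Pick's theorem A = I + B/2 − 1, so I = 466.5 − 15/2 + 1 = 460.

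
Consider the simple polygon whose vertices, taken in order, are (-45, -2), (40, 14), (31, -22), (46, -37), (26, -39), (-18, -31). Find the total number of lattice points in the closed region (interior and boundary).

The shoelace formula gives twice the area as |((-45)·14 − 40·(-2)) + (40·(-22) − 31·14) + (31·(-37) − 46·(-22)) + (46·(-39) − 26·(-37)) + (26·(-31) − (-18)·(-39)) + ((-18)·(-2) − (-45)·(-31))| = 5698, so the area is 2849.
Along each edge there are gcd(|Δx|,|Δy|)+1 lattice points, so counting each shared vertex once the boundary has gcd(85,16) + gcd(9,36) + gcd(15,15) + gcd(20,2) + gcd(44,8) + gcd(27,29) = 1+9+15+2+4+1 = 32.
Pick's theorem gives I = A − B/2 + 1 = 2849 − 32/2 + 1 = 2834, so the closed region contains I + B = 2834 + 32 = 2866 lattice points.

2866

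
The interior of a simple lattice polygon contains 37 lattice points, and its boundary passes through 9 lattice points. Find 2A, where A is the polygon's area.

81

Pick's theorem states A = I + B/2 − 1, so A = 37 + 9/2 − 1 = 81/2.
Hence 2A = 81.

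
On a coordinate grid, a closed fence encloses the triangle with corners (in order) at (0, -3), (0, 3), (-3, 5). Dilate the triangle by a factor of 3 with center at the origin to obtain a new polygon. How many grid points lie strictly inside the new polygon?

By the shoelace formula, twice the signed area is |(0·3 − 0·(-3)) + (0·5 − (-3)·3) + ((-3)·(-3) − 0·5)| = 18, so the area is 9.
Summing gcd(|Δx|,|Δy|) over the edges gives the boundary count: gcd(0,6) + gcd(3,2) + gcd(3,8) = 6+1+1 = 8.
Scaling by 3 multiplies the area by 3² = 9 (so the new area is 81) and multiplies the boundary lattice-point count by 3, giving 24.
By Pick's theorem, the interior count of the dilated polygon is 81 − 24/2 + 1 = 70.

70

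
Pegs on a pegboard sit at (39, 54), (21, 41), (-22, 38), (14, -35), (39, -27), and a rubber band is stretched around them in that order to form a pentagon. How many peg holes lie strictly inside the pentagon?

The shoelace formula gives twice the area as |(39·41 − 21·54) + (21·38 − (-22)·41) + ((-22)·(-35) − 14·38) + (14·(-27) − 39·(-35)) + (39·54 − 39·(-27))| = 6549, so the area is 6549/2.
The number of boundary lattice points is Σ gcd(|Δx|,|Δy|) = gcd(18,13) + gcd(43,3) + gcd(36,73) + gcd(25,8) + gcd(0,81) = 1+1+1+1+81 = 85.
Pick's theorem gives I = A − B/2 + 1 = 6549/2 − 85/2 + 1 = 3233.

3233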